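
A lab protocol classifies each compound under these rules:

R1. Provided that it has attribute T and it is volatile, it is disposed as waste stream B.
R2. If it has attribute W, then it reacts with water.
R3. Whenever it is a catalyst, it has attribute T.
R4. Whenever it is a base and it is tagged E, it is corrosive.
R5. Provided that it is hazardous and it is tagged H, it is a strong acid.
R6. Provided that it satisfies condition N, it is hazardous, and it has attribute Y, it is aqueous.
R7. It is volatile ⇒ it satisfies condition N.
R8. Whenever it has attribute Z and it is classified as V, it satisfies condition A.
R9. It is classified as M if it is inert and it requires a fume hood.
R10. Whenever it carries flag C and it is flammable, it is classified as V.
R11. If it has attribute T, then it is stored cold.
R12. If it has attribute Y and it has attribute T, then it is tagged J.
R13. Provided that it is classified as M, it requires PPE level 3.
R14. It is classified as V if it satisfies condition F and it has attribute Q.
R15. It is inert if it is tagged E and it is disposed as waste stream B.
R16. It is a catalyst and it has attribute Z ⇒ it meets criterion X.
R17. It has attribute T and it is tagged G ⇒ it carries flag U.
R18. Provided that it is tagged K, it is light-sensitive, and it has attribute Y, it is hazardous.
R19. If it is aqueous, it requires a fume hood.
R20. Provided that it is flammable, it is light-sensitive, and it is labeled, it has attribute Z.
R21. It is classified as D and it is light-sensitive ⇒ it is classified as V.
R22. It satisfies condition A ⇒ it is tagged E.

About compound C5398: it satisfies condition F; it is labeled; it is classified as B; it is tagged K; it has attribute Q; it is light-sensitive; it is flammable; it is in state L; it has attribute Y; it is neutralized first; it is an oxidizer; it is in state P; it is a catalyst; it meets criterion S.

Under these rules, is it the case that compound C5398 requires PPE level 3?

Forward chaining from the given facts derives: has attribute T, is stored cold, is tagged J, is classified as V, is hazardous, has attribute Z, satisfies condition A, meets criterion X, is tagged E.
The only rule concluding "it requires PPE level 3" is R13, which needs "it is classified as M"; that is never established.

No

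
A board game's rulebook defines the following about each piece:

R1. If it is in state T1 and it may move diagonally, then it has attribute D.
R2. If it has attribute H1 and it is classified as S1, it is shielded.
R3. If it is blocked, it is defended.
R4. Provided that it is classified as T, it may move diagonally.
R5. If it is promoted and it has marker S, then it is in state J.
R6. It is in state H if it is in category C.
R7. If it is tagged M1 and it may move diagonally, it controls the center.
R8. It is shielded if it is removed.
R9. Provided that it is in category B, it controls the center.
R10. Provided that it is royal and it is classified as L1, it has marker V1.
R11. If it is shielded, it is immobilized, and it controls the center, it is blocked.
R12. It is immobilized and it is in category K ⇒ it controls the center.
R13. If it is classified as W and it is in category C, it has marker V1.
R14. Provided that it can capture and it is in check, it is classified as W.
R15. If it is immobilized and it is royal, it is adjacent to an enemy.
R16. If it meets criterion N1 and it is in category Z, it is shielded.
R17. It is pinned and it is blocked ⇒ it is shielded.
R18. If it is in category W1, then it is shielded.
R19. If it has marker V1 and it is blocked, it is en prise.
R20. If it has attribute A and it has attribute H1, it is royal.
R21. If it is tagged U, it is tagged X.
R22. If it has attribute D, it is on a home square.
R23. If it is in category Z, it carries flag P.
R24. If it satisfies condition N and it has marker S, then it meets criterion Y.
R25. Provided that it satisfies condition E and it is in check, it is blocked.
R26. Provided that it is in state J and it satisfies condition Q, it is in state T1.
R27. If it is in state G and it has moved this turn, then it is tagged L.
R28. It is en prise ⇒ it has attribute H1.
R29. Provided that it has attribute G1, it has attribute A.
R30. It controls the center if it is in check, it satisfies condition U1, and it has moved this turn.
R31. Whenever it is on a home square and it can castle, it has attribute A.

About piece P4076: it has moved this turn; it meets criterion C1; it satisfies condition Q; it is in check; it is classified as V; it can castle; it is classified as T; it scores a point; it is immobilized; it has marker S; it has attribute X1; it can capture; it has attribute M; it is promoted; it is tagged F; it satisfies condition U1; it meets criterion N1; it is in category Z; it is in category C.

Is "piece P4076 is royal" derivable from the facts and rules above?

Yes

By R4 (it is classified as T): it may move diagonally.
By R5 (it is promoted, it has marker S): it is in state J.
By R14 (it can capture, it is in check): it is classified as W.
By R16 (it meets criterion N1, it is in category Z): it is shielded.
By R26 (it is in state J, it satisfies condition Q): it is in state T1.
By R30 (it is in check, it satisfies condition U1, it has moved this turn): it controls the center.
By R1 (it is in state T1, it may move diagonally): it has attribute D.
By R11 (it is shielded, it is immobilized, it controls the center): it is blocked.
By R13 (it is classified as W, it is in category C): it has marker V1.
By R19 (it has marker V1, it is blocked): it is en prise.
By R22 (it has attribute D): it is on a home square.
By R28 (it is en prise): it has attribute H1.
By R31 (it is on a home square, it can castle): it has attribute A.
By R20 (it has attribute A, it has attribute H1): it is royal.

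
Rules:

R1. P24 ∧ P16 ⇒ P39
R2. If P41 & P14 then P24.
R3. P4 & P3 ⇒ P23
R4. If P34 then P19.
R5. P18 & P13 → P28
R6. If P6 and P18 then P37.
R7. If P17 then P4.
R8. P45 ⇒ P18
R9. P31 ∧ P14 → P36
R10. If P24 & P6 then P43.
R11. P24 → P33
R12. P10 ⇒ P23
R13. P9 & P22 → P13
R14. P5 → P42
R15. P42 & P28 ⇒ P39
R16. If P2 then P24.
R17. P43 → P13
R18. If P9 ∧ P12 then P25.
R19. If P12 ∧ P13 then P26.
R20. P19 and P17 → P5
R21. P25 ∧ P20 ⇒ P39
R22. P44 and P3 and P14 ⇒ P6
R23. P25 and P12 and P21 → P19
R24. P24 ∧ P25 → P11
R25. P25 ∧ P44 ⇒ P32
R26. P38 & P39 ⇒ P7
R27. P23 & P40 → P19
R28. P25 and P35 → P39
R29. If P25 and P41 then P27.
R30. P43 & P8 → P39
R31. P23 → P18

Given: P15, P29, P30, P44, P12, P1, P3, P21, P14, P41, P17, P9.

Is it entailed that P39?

P24  (by R2: P41, P14)
P4  (by R7: P17)
P25  (by R18: P9, P12)
P6  (by R22: P44, P3, P14)
P19  (by R23: P25, P12, P21)
P23  (by R3: P4, P3)
P43  (by R10: P24, P6)
P13  (by R17: P43)
P5  (by R20: P19, P17)
P18  (by R31: P23)
P28  (by R5: P18, P13)
P42  (by R14: P5)
P39  (by R15: P42, P28)

Yes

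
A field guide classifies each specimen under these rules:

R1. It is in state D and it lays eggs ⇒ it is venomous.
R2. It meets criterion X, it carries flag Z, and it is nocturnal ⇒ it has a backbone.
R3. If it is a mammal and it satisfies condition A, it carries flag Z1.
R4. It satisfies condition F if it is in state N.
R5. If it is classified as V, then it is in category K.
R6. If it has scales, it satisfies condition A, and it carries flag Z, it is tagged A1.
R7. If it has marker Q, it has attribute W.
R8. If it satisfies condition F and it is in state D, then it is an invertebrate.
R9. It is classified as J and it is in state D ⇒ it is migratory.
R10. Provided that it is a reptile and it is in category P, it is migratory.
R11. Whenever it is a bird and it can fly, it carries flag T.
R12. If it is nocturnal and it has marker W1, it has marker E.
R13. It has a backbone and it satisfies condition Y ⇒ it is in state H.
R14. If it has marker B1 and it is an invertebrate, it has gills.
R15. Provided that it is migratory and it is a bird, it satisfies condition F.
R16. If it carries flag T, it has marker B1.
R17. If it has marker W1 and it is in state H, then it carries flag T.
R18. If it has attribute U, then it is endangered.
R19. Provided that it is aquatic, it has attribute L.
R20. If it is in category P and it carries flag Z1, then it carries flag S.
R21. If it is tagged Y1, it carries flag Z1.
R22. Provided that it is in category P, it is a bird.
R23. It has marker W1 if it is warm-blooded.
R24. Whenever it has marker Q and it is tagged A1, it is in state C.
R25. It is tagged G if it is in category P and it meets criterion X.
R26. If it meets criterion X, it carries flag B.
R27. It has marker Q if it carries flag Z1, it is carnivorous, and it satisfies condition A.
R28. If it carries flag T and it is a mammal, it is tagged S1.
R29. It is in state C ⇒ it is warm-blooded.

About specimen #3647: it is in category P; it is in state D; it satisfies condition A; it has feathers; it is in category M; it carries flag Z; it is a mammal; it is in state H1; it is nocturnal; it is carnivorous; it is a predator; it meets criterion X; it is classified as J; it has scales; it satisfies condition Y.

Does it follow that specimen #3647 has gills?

By R2 (it meets criterion X, it carries flag Z, it is nocturnal): it has a backbone.
By R3 (it is a mammal, it satisfies condition A): it carries flag Z1.
By R6 (it has scales, it satisfies condition A, it carries flag Z): it is tagged A1.
By R9 (it is classified as J, it is in state D): it is migratory.
By R13 (it has a backbone, it satisfies condition Y): it is in state H.
By R22 (it is in category P): it is a bird.
By R27 (it carries flag Z1, it is carnivorous, it satisfies condition A): it has marker Q.
By R15 (it is migratory, it is a bird): it satisfies condition F.
By R24 (it has marker Q, it is tagged A1): it is in state C.
By R29 (it is in state C): it is warm-blooded.
By R8 (it satisfies condition F, it is in state D): it is an invertebrate.
By R23 (it is warm-blooded): it has marker W1.
By R17 (it has marker W1, it is in state H): it carries flag T.
By R16 (it carries flag T): it has marker B1.
By R14 (it has marker B1, it is an invertebrate): it has gills.

Yes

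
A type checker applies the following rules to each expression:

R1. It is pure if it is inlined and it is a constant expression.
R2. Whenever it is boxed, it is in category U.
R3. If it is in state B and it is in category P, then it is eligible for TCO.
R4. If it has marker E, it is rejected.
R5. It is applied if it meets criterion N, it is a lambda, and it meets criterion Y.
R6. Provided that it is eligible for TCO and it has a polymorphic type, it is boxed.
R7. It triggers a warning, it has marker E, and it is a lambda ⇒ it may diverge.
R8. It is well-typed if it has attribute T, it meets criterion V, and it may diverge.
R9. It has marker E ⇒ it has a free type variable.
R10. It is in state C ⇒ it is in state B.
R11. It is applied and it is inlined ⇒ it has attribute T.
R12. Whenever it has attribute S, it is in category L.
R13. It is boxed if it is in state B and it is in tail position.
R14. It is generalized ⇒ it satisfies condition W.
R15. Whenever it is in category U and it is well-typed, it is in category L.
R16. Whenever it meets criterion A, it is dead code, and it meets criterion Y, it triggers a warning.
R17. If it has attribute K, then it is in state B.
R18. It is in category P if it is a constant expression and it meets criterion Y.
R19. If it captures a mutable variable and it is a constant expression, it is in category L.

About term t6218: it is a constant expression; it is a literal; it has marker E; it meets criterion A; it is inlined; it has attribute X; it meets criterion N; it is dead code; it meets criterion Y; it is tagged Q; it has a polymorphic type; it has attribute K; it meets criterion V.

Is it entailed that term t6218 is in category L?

Forward chaining from the given facts derives: is pure, is rejected, has a free type variable, triggers a warning, is in state B, is in category P, is eligible for TCO, is boxed, is in category U.
Rules concluding "it is in category L": R12 needs "it has attribute S"; R15 needs "it is well-typed"; R19 needs "it captures a mutable variable" — none of these are established.

No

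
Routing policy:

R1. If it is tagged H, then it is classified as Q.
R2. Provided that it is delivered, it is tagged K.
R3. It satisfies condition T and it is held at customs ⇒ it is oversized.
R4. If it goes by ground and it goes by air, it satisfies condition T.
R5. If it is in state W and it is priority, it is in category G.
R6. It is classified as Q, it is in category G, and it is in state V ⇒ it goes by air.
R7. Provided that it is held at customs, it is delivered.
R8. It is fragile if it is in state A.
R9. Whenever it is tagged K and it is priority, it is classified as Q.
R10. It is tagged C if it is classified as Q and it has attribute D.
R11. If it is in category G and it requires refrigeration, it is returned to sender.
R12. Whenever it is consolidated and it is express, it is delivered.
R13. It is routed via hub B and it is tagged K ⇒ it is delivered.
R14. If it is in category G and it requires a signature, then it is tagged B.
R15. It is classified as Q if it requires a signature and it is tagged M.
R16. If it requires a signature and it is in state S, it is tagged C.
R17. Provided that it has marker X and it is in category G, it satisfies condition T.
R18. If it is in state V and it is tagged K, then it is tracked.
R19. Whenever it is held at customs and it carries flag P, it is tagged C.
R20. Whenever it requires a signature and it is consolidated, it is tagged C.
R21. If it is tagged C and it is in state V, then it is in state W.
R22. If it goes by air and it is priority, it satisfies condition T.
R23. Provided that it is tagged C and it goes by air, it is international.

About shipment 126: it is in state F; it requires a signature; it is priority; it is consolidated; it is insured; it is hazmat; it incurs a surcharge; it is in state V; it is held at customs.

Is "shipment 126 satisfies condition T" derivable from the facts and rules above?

By R7 (it is held at customs): it is delivered.
By R20 (it requires a signature, it is consolidated): it is tagged C.
By R21 (it is tagged C, it is in state V): it is in state W.
By R2 (it is delivered): it is tagged K.
By R5 (it is in state W, it is priority): it is in category G.
By R9 (it is tagged K, it is priority): it is classified as Q.
By R6 (it is classified as Q, it is in category G, it is in state V): it goes by air.
By R22 (it goes by air, it is priority): it satisfies condition T.

Yes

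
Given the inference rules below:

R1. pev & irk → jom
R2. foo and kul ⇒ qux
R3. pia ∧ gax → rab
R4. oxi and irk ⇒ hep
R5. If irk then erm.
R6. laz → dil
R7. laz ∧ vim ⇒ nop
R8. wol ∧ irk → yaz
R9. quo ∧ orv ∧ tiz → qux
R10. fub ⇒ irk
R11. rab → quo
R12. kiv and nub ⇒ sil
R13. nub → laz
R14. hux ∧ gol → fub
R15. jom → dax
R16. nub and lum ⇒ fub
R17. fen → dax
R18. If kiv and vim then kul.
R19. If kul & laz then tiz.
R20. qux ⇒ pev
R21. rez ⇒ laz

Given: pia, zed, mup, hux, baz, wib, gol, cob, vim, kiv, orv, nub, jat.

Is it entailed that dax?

No

Forward chaining from the given facts derives: sil, laz, fub, kul, tiz, dil, nop, irk, erm.
Rules concluding dax: R15 needs jom; R17 needs fen — none of these are established.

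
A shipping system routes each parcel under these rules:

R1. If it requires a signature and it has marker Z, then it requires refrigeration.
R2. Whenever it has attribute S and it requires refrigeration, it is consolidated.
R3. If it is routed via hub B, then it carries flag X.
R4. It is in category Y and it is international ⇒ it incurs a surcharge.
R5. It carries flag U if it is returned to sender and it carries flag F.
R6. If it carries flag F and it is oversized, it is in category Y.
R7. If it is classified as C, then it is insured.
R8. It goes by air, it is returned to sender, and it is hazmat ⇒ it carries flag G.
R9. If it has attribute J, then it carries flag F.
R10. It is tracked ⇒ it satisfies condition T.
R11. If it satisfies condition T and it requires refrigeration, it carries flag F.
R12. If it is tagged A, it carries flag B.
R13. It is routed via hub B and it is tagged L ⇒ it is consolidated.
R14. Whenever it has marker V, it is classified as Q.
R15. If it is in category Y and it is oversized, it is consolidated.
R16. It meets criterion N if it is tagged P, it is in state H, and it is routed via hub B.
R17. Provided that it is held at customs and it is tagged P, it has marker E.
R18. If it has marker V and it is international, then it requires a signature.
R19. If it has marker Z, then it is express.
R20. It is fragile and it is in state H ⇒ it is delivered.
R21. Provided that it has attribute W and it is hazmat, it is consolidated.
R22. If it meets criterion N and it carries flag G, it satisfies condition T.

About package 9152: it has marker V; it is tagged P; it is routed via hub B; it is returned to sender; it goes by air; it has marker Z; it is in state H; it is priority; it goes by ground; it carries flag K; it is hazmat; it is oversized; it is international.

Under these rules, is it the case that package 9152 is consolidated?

By R8 (it goes by air, it is returned to sender, it is hazmat): it carries flag G.
By R16 (it is tagged P, it is in state H, it is routed via hub B): it meets criterion N.
By R18 (it has marker V, it is international): it requires a signature.
By R22 (it meets criterion N, it carries flag G): it satisfies condition T.
By R1 (it requires a signature, it has marker Z): it requires refrigeration.
By R11 (it satisfies condition T, it requires refrigeration): it carries flag F.
By R6 (it carries flag F, it is oversized): it is in category Y.
By R15 (it is in category Y, it is oversized): it is consolidated.

Yes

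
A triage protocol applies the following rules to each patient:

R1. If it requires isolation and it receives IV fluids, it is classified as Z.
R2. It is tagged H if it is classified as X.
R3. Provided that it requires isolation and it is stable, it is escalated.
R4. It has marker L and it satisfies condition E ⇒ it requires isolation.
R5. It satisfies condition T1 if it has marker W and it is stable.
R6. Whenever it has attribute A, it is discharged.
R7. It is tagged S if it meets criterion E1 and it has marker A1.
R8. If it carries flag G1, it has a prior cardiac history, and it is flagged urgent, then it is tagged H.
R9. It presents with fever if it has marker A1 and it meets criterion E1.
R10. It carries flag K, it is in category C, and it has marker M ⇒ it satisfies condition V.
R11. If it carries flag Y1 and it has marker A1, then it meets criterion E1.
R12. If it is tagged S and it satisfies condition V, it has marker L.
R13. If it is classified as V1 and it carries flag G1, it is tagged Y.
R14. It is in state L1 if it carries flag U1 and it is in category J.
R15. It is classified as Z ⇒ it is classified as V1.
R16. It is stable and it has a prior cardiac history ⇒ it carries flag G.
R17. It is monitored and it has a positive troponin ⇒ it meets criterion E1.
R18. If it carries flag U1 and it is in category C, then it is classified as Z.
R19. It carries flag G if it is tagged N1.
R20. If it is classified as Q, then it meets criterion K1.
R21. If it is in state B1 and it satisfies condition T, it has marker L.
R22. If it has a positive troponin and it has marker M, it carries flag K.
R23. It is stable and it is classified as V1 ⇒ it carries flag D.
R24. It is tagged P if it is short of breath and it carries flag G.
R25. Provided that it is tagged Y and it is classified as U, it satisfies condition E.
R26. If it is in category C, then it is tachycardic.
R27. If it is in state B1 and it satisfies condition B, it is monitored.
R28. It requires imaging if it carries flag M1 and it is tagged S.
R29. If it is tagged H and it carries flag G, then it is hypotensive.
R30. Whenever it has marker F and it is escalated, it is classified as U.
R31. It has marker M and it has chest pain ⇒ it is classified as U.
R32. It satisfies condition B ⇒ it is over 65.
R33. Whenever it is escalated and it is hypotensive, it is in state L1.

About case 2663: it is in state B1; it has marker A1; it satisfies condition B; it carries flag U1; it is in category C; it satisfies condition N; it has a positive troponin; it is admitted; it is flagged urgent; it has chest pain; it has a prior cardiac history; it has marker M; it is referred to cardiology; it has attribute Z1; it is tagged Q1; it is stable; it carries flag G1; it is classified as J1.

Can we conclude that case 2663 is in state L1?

By R8 (it carries flag G1, it has a prior cardiac history, it is flagged urgent): it is tagged H.
By R16 (it is stable, it has a prior cardiac history): it carries flag G.
By R18 (it carries flag U1, it is in category C): it is classified as Z.
By R22 (it has a positive troponin, it has marker M): it carries flag K.
By R27 (it is in state B1, it satisfies condition B): it is monitored.
By R29 (it is tagged H, it carries flag G): it is hypotensive.
By R31 (it has marker M, it has chest pain): it is classified as U.
By R10 (it carries flag K, it is in category C, it has marker M): it satisfies condition V.
By R15 (it is classified as Z): it is classified as V1.
By R17 (it is monitored, it has a positive troponin): it meets criterion E1.
By R7 (it meets criterion E1, it has marker A1): it is tagged S.
By R12 (it is tagged S, it satisfies condition V): it has marker L.
By R13 (it is classified as V1, it carries flag G1): it is tagged Y.
By R25 (it is tagged Y, it is classified as U): it satisfies condition E.
By R4 (it has marker L, it satisfies condition E): it requires isolation.
By R3 (it requires isolation, it is stable): it is escalated.
By R33 (it is escalated, it is hypotensive): it is in state L1.

Yes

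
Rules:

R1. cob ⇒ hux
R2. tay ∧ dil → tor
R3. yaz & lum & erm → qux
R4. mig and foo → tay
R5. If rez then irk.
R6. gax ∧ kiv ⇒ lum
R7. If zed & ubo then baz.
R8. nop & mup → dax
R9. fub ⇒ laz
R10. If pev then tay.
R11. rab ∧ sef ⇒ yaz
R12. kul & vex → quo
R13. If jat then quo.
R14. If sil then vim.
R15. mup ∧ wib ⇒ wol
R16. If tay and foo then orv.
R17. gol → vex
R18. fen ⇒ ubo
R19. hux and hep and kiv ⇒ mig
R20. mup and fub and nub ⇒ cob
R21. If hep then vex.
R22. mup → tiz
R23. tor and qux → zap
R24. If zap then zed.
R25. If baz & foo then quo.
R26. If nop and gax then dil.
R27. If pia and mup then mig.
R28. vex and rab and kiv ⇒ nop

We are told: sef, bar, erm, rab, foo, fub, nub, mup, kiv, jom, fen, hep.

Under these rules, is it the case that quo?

No

Forward chaining from the given facts derives: laz, yaz, ubo, cob, vex, tiz, nop, hux, dax, mig, tay, orv.
Rules concluding quo: R12 needs kul; R13 needs jat; R25 needs baz — none of these are established.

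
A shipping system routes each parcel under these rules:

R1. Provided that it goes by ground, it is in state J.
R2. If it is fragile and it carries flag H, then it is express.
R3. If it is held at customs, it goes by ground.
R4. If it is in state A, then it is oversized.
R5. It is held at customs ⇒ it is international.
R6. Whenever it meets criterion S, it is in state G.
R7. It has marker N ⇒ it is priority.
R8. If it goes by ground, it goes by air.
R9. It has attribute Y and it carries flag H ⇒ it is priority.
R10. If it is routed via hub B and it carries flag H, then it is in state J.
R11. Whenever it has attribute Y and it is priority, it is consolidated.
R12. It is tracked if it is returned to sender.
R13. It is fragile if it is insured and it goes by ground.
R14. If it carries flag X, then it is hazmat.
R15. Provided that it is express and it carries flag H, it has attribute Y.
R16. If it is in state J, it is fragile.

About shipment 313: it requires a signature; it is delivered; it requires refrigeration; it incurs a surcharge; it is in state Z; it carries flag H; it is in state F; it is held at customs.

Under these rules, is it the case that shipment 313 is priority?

By R3 (it is held at customs): it goes by ground.
By R1 (it goes by ground): it is in state J.
By R16 (it is in state J): it is fragile.
By R2 (it is fragile, it carries flag H): it is express.
By R15 (it is express, it carries flag H): it has attribute Y.
By R9 (it has attribute Y, it carries flag H): it is priority.

Yes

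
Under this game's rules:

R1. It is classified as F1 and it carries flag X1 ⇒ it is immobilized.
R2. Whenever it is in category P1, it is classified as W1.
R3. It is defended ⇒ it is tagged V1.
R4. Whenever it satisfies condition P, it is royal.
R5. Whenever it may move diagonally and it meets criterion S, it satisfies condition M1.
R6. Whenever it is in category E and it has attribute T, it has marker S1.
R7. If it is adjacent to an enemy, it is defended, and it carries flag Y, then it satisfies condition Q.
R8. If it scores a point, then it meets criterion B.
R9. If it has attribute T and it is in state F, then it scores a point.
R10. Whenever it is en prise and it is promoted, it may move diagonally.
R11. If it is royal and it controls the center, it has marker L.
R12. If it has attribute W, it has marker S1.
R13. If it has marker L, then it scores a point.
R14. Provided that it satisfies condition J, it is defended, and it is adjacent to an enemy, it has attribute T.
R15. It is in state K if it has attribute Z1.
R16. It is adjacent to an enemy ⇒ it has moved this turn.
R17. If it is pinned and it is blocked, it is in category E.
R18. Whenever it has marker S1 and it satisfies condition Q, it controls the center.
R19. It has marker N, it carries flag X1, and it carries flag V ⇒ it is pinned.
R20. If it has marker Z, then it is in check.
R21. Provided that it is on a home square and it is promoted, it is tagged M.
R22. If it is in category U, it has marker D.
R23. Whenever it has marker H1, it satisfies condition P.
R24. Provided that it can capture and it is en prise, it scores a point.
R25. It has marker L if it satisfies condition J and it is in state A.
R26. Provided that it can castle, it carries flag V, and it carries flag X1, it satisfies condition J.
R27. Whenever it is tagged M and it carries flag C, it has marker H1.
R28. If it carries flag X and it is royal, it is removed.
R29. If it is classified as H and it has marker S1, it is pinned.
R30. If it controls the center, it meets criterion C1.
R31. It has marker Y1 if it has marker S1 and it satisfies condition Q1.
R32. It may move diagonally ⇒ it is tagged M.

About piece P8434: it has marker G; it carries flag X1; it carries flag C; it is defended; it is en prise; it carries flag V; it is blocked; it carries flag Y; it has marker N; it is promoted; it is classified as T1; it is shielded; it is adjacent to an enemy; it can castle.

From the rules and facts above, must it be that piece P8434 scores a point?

By R7 (it is adjacent to an enemy, it is defended, it carries flag Y): it satisfies condition Q.
By R10 (it is en prise, it is promoted): it may move diagonally.
By R19 (it has marker N, it carries flag X1, it carries flag V): it is pinned.
By R26 (it can castle, it carries flag V, it carries flag X1): it satisfies condition J.
By R32 (it may move diagonally): it is tagged M.
By R14 (it satisfies condition J, it is defended, it is adjacent to an enemy): it has attribute T.
By R17 (it is pinned, it is blocked): it is in category E.
By R27 (it is tagged M, it carries flag C): it has marker H1.
By R6 (it is in category E, it has attribute T): it has marker S1.
By R18 (it has marker S1, it satisfies condition Q): it controls the center.
By R23 (it has marker H1): it satisfies condition P.
By R4 (it satisfies condition P): it is royal.
By R11 (it is royal, it controls the center): it has marker L.
By R13 (it has marker L): it scores a point.

Yes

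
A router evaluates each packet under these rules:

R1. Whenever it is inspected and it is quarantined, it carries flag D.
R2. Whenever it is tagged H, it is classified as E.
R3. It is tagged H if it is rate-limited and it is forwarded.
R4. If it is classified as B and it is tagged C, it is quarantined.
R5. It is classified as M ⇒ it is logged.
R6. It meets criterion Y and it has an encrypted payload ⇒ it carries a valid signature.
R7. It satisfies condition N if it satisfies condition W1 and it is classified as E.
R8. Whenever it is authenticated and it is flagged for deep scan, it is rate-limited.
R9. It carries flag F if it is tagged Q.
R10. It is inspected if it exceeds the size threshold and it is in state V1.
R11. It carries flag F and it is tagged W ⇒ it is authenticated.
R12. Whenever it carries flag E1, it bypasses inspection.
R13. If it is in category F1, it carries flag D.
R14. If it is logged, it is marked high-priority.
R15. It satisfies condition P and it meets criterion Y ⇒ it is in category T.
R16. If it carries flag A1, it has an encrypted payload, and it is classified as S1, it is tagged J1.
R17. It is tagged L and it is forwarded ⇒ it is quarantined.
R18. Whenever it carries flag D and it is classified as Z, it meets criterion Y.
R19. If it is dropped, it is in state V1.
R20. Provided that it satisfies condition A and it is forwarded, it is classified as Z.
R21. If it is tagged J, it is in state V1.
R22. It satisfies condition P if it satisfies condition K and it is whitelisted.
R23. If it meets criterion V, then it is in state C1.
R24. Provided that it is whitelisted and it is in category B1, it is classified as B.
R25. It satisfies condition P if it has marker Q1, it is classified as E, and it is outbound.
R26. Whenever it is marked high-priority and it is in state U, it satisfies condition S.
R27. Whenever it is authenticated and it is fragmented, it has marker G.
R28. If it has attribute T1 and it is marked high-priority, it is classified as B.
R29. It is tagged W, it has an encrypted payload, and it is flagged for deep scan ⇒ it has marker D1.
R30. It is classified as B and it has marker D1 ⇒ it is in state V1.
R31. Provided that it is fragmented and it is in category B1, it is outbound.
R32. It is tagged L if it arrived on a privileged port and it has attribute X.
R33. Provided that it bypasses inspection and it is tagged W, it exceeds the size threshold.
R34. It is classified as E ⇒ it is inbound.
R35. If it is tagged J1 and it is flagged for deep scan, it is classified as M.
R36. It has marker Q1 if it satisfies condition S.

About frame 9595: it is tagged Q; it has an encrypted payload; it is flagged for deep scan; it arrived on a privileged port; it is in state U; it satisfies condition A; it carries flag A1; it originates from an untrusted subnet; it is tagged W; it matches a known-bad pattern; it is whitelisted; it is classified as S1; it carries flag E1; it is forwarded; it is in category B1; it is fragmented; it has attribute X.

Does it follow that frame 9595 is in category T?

Yes

By R9 (it is tagged Q): it carries flag F.
By R11 (it carries flag F, it is tagged W): it is authenticated.
By R12 (it carries flag E1): it bypasses inspection.
By R16 (it carries flag A1, it has an encrypted payload, it is classified as S1): it is tagged J1.
By R20 (it satisfies condition A, it is forwarded): it is classified as Z.
By R24 (it is whitelisted, it is in category B1): it is classified as B.
By R29 (it is tagged W, it has an encrypted payload, it is flagged for deep scan): it has marker D1.
By R30 (it is classified as B, it has marker D1): it is in state V1.
By R31 (it is fragmented, it is in category B1): it is outbound.
By R32 (it arrived on a privileged port, it has attribute X): it is tagged L.
By R33 (it bypasses inspection, it is tagged W): it exceeds the size threshold.
By R35 (it is tagged J1, it is flagged for deep scan): it is classified as M.
By R5 (it is classified as M): it is logged.
By R8 (it is authenticated, it is flagged for deep scan): it is rate-limited.
By R10 (it exceeds the size threshold, it is in state V1): it is inspected.
By R14 (it is logged): it is marked high-priority.
By R17 (it is tagged L, it is forwarded): it is quarantined.
By R26 (it is marked high-priority, it is in state U): it satisfies condition S.
By R36 (it satisfies condition S): it has marker Q1.
By R1 (it is inspected, it is quarantined): it carries flag D.
By R3 (it is rate-limited, it is forwarded): it is tagged H.
By R18 (it carries flag D, it is classified as Z): it meets criterion Y.
By R2 (it is tagged H): it is classified as E.
By R25 (it has marker Q1, it is classified as E, it is outbound): it satisfies condition P.
By R15 (it satisfies condition P, it meets criterion Y): it is in category T.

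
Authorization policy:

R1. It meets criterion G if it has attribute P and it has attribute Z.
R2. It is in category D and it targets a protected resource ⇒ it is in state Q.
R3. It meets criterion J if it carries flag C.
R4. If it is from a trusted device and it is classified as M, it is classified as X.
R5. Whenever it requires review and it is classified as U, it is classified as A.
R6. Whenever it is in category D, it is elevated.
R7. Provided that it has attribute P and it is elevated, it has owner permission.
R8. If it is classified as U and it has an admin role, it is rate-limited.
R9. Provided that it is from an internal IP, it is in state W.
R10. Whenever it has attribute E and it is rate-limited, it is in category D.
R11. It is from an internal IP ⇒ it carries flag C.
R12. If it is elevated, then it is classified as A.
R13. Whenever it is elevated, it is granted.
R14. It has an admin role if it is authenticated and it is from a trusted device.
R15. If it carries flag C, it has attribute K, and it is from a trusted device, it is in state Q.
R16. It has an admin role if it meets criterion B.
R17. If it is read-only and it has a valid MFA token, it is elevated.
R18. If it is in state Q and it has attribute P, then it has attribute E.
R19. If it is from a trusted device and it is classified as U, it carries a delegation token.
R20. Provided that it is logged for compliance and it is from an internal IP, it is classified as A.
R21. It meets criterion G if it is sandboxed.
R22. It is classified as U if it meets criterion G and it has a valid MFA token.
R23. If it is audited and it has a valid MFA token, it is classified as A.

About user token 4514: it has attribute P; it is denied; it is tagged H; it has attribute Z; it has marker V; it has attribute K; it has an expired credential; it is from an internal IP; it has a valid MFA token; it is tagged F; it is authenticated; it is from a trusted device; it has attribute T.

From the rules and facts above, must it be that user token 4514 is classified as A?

By R1 (it has attribute P, it has attribute Z): it meets criterion G.
By R11 (it is from an internal IP): it carries flag C.
By R14 (it is authenticated, it is from a trusted device): it has an admin role.
By R15 (it carries flag C, it has attribute K, it is from a trusted device): it is in state Q.
By R18 (it is in state Q, it has attribute P): it has attribute E.
By R22 (it meets criterion G, it has a valid MFA token): it is classified as U.
By R8 (it is classified as U, it has an admin role): it is rate-limited.
By R10 (it has attribute E, it is rate-limited): it is in category D.
By R6 (it is in category D): it is elevated.
By R12 (it is elevated): it is classified as A.

Yes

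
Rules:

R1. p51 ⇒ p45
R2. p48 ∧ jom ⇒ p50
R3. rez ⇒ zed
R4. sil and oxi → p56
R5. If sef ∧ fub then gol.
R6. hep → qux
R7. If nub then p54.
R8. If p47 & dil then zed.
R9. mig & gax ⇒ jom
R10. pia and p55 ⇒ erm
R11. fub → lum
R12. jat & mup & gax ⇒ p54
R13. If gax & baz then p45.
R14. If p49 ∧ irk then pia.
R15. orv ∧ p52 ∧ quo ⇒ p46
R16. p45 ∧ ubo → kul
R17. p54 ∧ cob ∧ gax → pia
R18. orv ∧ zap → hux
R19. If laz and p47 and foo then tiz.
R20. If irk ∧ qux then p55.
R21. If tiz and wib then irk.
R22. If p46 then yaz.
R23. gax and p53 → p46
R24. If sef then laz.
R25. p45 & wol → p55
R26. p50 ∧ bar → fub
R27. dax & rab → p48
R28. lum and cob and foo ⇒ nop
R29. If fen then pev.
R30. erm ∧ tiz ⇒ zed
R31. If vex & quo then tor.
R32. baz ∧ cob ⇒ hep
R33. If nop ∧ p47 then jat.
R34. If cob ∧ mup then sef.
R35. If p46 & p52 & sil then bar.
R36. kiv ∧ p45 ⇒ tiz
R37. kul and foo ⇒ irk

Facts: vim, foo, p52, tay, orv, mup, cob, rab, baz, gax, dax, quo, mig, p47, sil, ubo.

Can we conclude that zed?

Yes

jom  (by R9: mig, gax)
p45  (by R13: gax, baz)
p46  (by R15: orv, p52, quo)
kul  (by R16: p45, ubo)
p48  (by R27: dax, rab)
hep  (by R32: baz, cob)
sef  (by R34: cob, mup)
bar  (by R35: p46, p52, sil)
irk  (by R37: kul, foo)
p50  (by R2: p48, jom)
qux  (by R6: hep)
p55  (by R20: irk, qux)
laz  (by R24: sef)
fub  (by R26: p50, bar)
lum  (by R11: fub)
tiz  (by R19: laz, p47, foo)
nop  (by R28: lum, cob, foo)
jat  (by R33: nop, p47)
p54  (by R12: jat, mup, gax)
pia  (by R17: p54, cob, gax)
erm  (by R10: pia, p55)
zed  (by R30: erm, tiz)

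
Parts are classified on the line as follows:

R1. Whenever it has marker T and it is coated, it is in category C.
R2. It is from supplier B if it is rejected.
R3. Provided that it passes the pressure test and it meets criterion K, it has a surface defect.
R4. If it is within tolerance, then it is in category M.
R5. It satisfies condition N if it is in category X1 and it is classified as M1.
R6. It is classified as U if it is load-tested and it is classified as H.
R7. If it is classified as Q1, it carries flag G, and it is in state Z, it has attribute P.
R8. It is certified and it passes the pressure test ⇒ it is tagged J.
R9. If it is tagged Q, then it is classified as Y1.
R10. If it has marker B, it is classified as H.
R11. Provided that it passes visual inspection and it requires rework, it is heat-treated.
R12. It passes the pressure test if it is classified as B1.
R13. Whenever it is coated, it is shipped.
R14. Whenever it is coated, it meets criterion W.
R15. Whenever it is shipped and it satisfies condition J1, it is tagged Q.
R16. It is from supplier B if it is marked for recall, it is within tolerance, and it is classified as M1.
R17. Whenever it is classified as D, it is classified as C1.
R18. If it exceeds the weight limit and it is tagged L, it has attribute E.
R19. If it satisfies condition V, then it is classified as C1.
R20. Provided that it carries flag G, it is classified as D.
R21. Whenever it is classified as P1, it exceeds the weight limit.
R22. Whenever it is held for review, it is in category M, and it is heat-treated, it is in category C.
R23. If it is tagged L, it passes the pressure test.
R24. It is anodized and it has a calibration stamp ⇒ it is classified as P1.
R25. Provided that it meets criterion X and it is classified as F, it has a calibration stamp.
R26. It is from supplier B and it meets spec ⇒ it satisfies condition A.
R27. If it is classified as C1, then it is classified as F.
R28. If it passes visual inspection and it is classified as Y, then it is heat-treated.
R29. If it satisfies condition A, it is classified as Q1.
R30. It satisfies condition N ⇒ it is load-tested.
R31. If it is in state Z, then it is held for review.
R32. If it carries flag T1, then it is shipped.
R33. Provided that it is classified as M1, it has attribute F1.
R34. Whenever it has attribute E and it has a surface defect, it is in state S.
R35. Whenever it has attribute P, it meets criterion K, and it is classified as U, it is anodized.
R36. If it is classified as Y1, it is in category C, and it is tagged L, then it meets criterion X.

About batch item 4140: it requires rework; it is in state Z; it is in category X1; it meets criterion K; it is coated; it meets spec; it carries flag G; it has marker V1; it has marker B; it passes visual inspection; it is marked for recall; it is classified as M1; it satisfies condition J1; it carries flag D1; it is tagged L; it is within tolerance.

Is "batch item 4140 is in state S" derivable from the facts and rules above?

Yes

By R4 (it is within tolerance): it is in category M.
By R5 (it is in category X1, it is classified as M1): it satisfies condition N.
By R10 (it has marker B): it is classified as H.
By R11 (it passes visual inspection, it requires rework): it is heat-treated.
By R13 (it is coated): it is shipped.
By R15 (it is shipped, it satisfies condition J1): it is tagged Q.
By R16 (it is marked for recall, it is within tolerance, it is classified as M1): it is from supplier B.
By R20 (it carries flag G): it is classified as D.
By R23 (it is tagged L): it passes the pressure test.
By R26 (it is from supplier B, it meets spec): it satisfies condition A.
By R29 (it satisfies condition A): it is classified as Q1.
By R30 (it satisfies condition N): it is load-tested.
By R31 (it is in state Z): it is held for review.
By R3 (it passes the pressure test, it meets criterion K): it has a surface defect.
By R6 (it is load-tested, it is classified as H): it is classified as U.
By R7 (it is classified as Q1, it carries flag G, it is in state Z): it has attribute P.
By R9 (it is tagged Q): it is classified as Y1.
By R17 (it is classified as D): it is classified as C1.
By R22 (it is held for review, it is in category M, it is heat-treated): it is in category C.
By R27 (it is classified as C1): it is classified as F.
By R35 (it has attribute P, it meets criterion K, it is classified as U): it is anodized.
By R36 (it is classified as Y1, it is in category C, it is tagged L): it meets criterion X.
By R25 (it meets criterion X, it is classified as F): it has a calibration stamp.
By R24 (it is anodized, it has a calibration stamp): it is classified as P1.
By R21 (it is classified as P1): it exceeds the weight limit.
By R18 (it exceeds the weight limit, it is tagged L): it has attribute E.
By R34 (it has attribute E, it has a surface defect): it is in state S.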